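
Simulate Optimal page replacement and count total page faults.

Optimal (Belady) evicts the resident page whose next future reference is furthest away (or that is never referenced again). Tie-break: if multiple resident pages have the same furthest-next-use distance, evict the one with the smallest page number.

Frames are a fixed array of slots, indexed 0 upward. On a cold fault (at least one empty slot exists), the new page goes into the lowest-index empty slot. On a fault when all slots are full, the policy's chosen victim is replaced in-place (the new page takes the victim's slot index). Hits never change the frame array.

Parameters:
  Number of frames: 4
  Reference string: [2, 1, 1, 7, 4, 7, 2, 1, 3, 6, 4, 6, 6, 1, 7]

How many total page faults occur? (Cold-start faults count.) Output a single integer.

Answer: 6

Derivation:
Step 0: ref 2 → FAULT, frames=[2,-,-,-]
Step 1: ref 1 → FAULT, frames=[2,1,-,-]
Step 2: ref 1 → HIT, frames=[2,1,-,-]
Step 3: ref 7 → FAULT, frames=[2,1,7,-]
Step 4: ref 4 → FAULT, frames=[2,1,7,4]
Step 5: ref 7 → HIT, frames=[2,1,7,4]
Step 6: ref 2 → HIT, frames=[2,1,7,4]
Step 7: ref 1 → HIT, frames=[2,1,7,4]
Step 8: ref 3 → FAULT (evict 2), frames=[3,1,7,4]
Step 9: ref 6 → FAULT (evict 3), frames=[6,1,7,4]
Step 10: ref 4 → HIT, frames=[6,1,7,4]
Step 11: ref 6 → HIT, frames=[6,1,7,4]
Step 12: ref 6 → HIT, frames=[6,1,7,4]
Step 13: ref 1 → HIT, frames=[6,1,7,4]
Step 14: ref 7 → HIT, frames=[6,1,7,4]
Total faults: 6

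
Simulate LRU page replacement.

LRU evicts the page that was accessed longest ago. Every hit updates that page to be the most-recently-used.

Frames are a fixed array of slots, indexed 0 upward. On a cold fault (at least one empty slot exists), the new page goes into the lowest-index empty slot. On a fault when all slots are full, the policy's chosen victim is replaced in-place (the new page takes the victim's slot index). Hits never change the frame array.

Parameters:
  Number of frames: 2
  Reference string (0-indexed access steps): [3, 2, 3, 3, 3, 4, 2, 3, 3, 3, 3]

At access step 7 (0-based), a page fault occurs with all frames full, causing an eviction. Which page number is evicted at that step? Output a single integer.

Step 0: ref 3 -> FAULT, frames=[3,-]
Step 1: ref 2 -> FAULT, frames=[3,2]
Step 2: ref 3 -> HIT, frames=[3,2]
Step 3: ref 3 -> HIT, frames=[3,2]
Step 4: ref 3 -> HIT, frames=[3,2]
Step 5: ref 4 -> FAULT, evict 2, frames=[3,4]
Step 6: ref 2 -> FAULT, evict 3, frames=[2,4]
Step 7: ref 3 -> FAULT, evict 4, frames=[2,3]
At step 7: evicted page 4

Answer: 4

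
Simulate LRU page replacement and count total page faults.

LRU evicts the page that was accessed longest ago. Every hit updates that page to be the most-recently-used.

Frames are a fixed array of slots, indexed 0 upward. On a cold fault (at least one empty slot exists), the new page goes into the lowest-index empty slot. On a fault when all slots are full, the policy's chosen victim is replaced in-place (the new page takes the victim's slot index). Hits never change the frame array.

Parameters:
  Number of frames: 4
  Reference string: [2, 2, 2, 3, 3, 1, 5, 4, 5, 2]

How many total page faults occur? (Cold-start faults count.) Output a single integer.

Answer: 6

Derivation:
Step 0: ref 2 → FAULT, frames=[2,-,-,-]
Step 1: ref 2 → HIT, frames=[2,-,-,-]
Step 2: ref 2 → HIT, frames=[2,-,-,-]
Step 3: ref 3 → FAULT, frames=[2,3,-,-]
Step 4: ref 3 → HIT, frames=[2,3,-,-]
Step 5: ref 1 → FAULT, frames=[2,3,1,-]
Step 6: ref 5 → FAULT, frames=[2,3,1,5]
Step 7: ref 4 → FAULT (evict 2), frames=[4,3,1,5]
Step 8: ref 5 → HIT, frames=[4,3,1,5]
Step 9: ref 2 → FAULT (evict 3), frames=[4,2,1,5]
Total faults: 6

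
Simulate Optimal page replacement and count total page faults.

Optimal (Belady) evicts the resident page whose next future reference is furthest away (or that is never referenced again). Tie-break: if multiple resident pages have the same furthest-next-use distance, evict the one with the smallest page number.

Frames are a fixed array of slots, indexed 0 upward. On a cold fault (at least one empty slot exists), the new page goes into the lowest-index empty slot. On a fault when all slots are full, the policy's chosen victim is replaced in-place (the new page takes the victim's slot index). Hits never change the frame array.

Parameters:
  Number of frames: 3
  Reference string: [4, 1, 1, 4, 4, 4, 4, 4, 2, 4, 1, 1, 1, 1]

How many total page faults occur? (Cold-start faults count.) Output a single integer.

Step 0: ref 4 → FAULT, frames=[4,-,-]
Step 1: ref 1 → FAULT, frames=[4,1,-]
Step 2: ref 1 → HIT, frames=[4,1,-]
Step 3: ref 4 → HIT, frames=[4,1,-]
Step 4: ref 4 → HIT, frames=[4,1,-]
Step 5: ref 4 → HIT, frames=[4,1,-]
Step 6: ref 4 → HIT, frames=[4,1,-]
Step 7: ref 4 → HIT, frames=[4,1,-]
Step 8: ref 2 → FAULT, frames=[4,1,2]
Step 9: ref 4 → HIT, frames=[4,1,2]
Step 10: ref 1 → HIT, frames=[4,1,2]
Step 11: ref 1 → HIT, frames=[4,1,2]
Step 12: ref 1 → HIT, frames=[4,1,2]
Step 13: ref 1 → HIT, frames=[4,1,2]
Total faults: 3

Answer: 3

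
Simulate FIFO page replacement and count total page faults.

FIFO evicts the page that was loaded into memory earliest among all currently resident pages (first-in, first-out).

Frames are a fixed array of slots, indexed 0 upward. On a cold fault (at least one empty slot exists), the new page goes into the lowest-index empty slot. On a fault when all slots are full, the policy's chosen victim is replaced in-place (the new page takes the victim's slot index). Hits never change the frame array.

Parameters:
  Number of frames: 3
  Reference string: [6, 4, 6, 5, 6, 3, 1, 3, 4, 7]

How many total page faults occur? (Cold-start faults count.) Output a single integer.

Answer: 7

Derivation:
Step 0: ref 6 → FAULT, frames=[6,-,-]
Step 1: ref 4 → FAULT, frames=[6,4,-]
Step 2: ref 6 → HIT, frames=[6,4,-]
Step 3: ref 5 → FAULT, frames=[6,4,5]
Step 4: ref 6 → HIT, frames=[6,4,5]
Step 5: ref 3 → FAULT (evict 6), frames=[3,4,5]
Step 6: ref 1 → FAULT (evict 4), frames=[3,1,5]
Step 7: ref 3 → HIT, frames=[3,1,5]
Step 8: ref 4 → FAULT (evict 5), frames=[3,1,4]
Step 9: ref 7 → FAULT (evict 3), frames=[7,1,4]
Total faults: 7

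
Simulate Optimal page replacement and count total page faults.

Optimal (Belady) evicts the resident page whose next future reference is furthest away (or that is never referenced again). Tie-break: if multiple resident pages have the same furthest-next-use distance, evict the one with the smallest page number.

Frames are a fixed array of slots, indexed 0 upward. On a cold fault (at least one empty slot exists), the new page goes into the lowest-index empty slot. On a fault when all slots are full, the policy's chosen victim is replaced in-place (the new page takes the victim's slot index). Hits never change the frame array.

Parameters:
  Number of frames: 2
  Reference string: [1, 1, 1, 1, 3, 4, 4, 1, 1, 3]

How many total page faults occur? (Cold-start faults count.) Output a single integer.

Answer: 4

Derivation:
Step 0: ref 1 → FAULT, frames=[1,-]
Step 1: ref 1 → HIT, frames=[1,-]
Step 2: ref 1 → HIT, frames=[1,-]
Step 3: ref 1 → HIT, frames=[1,-]
Step 4: ref 3 → FAULT, frames=[1,3]
Step 5: ref 4 → FAULT (evict 3), frames=[1,4]
Step 6: ref 4 → HIT, frames=[1,4]
Step 7: ref 1 → HIT, frames=[1,4]
Step 8: ref 1 → HIT, frames=[1,4]
Step 9: ref 3 → FAULT (evict 1), frames=[3,4]
Total faults: 4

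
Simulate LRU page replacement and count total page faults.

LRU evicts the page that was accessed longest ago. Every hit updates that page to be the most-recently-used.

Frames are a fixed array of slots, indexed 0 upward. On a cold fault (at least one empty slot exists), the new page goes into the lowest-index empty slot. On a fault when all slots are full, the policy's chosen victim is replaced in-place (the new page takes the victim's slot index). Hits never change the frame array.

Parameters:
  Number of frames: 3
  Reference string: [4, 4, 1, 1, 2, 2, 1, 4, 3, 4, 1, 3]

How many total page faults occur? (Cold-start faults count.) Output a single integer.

Answer: 4

Derivation:
Step 0: ref 4 → FAULT, frames=[4,-,-]
Step 1: ref 4 → HIT, frames=[4,-,-]
Step 2: ref 1 → FAULT, frames=[4,1,-]
Step 3: ref 1 → HIT, frames=[4,1,-]
Step 4: ref 2 → FAULT, frames=[4,1,2]
Step 5: ref 2 → HIT, frames=[4,1,2]
Step 6: ref 1 → HIT, frames=[4,1,2]
Step 7: ref 4 → HIT, frames=[4,1,2]
Step 8: ref 3 → FAULT (evict 2), frames=[4,1,3]
Step 9: ref 4 → HIT, frames=[4,1,3]
Step 10: ref 1 → HIT, frames=[4,1,3]
Step 11: ref 3 → HIT, frames=[4,1,3]
Total faults: 4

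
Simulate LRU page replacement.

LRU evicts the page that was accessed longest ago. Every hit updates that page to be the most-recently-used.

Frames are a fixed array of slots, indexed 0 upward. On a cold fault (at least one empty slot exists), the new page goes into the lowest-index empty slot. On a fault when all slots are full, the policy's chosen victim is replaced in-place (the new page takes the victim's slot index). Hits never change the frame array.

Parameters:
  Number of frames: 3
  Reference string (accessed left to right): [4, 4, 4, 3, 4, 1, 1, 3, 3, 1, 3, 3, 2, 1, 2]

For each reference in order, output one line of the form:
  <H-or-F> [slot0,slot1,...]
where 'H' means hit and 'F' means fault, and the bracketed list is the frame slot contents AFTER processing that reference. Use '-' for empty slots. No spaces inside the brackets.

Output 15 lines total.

F [4,-,-]
H [4,-,-]
H [4,-,-]
F [4,3,-]
H [4,3,-]
F [4,3,1]
H [4,3,1]
H [4,3,1]
H [4,3,1]
H [4,3,1]
H [4,3,1]
H [4,3,1]
F [2,3,1]
H [2,3,1]
H [2,3,1]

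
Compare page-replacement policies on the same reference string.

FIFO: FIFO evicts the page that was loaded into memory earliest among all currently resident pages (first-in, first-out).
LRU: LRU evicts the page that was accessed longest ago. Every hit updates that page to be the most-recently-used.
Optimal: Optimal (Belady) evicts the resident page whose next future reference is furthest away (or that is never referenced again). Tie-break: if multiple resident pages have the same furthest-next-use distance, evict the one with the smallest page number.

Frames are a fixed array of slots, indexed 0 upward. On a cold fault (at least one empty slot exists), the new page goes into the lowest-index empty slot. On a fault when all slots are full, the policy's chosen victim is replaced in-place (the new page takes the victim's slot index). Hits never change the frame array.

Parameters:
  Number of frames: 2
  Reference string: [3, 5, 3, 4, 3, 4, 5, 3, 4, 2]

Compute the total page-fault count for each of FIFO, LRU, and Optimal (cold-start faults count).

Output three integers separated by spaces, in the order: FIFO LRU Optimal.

--- FIFO ---
  step 0: ref 3 -> FAULT, frames=[3,-] (faults so far: 1)
  step 1: ref 5 -> FAULT, frames=[3,5] (faults so far: 2)
  step 2: ref 3 -> HIT, frames=[3,5] (faults so far: 2)
  step 3: ref 4 -> FAULT, evict 3, frames=[4,5] (faults so far: 3)
  step 4: ref 3 -> FAULT, evict 5, frames=[4,3] (faults so far: 4)
  step 5: ref 4 -> HIT, frames=[4,3] (faults so far: 4)
  step 6: ref 5 -> FAULT, evict 4, frames=[5,3] (faults so far: 5)
  step 7: ref 3 -> HIT, frames=[5,3] (faults so far: 5)
  step 8: ref 4 -> FAULT, evict 3, frames=[5,4] (faults so far: 6)
  step 9: ref 2 -> FAULT, evict 5, frames=[2,4] (faults so far: 7)
  FIFO total faults: 7
--- LRU ---
  step 0: ref 3 -> FAULT, frames=[3,-] (faults so far: 1)
  step 1: ref 5 -> FAULT, frames=[3,5] (faults so far: 2)
  step 2: ref 3 -> HIT, frames=[3,5] (faults so far: 2)
  step 3: ref 4 -> FAULT, evict 5, frames=[3,4] (faults so far: 3)
  step 4: ref 3 -> HIT, frames=[3,4] (faults so far: 3)
  step 5: ref 4 -> HIT, frames=[3,4] (faults so far: 3)
  step 6: ref 5 -> FAULT, evict 3, frames=[5,4] (faults so far: 4)
  step 7: ref 3 -> FAULT, evict 4, frames=[5,3] (faults so far: 5)
  step 8: ref 4 -> FAULT, evict 5, frames=[4,3] (faults so far: 6)
  step 9: ref 2 -> FAULT, evict 3, frames=[4,2] (faults so far: 7)
  LRU total faults: 7
--- Optimal ---
  step 0: ref 3 -> FAULT, frames=[3,-] (faults so far: 1)
  step 1: ref 5 -> FAULT, frames=[3,5] (faults so far: 2)
  step 2: ref 3 -> HIT, frames=[3,5] (faults so far: 2)
  step 3: ref 4 -> FAULT, evict 5, frames=[3,4] (faults so far: 3)
  step 4: ref 3 -> HIT, frames=[3,4] (faults so far: 3)
  step 5: ref 4 -> HIT, frames=[3,4] (faults so far: 3)
  step 6: ref 5 -> FAULT, evict 4, frames=[3,5] (faults so far: 4)
  step 7: ref 3 -> HIT, frames=[3,5] (faults so far: 4)
  step 8: ref 4 -> FAULT, evict 3, frames=[4,5] (faults so far: 5)
  step 9: ref 2 -> FAULT, evict 4, frames=[2,5] (faults so far: 6)
  Optimal total faults: 6

Answer: 7 7 6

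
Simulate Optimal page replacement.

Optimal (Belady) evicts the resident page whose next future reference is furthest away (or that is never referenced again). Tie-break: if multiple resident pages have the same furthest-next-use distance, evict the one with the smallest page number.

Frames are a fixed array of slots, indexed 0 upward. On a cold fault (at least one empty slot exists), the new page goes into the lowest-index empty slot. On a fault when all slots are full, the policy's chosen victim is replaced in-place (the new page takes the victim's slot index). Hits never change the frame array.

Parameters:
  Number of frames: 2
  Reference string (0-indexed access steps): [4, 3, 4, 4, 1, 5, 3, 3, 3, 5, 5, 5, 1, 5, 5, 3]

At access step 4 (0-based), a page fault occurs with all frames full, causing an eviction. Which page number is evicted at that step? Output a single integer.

Answer: 4

Derivation:
Step 0: ref 4 -> FAULT, frames=[4,-]
Step 1: ref 3 -> FAULT, frames=[4,3]
Step 2: ref 4 -> HIT, frames=[4,3]
Step 3: ref 4 -> HIT, frames=[4,3]
Step 4: ref 1 -> FAULT, evict 4, frames=[1,3]
At step 4: evicted page 4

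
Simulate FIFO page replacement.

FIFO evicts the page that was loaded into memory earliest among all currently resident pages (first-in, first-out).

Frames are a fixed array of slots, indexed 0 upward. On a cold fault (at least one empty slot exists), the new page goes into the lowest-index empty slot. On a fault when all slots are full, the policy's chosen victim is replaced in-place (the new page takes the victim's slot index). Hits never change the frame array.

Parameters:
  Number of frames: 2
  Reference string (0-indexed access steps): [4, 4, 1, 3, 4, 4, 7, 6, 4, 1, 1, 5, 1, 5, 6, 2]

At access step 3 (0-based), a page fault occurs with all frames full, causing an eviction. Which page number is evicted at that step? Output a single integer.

Answer: 4

Derivation:
Step 0: ref 4 -> FAULT, frames=[4,-]
Step 1: ref 4 -> HIT, frames=[4,-]
Step 2: ref 1 -> FAULT, frames=[4,1]
Step 3: ref 3 -> FAULT, evict 4, frames=[3,1]
At step 3: evicted page 4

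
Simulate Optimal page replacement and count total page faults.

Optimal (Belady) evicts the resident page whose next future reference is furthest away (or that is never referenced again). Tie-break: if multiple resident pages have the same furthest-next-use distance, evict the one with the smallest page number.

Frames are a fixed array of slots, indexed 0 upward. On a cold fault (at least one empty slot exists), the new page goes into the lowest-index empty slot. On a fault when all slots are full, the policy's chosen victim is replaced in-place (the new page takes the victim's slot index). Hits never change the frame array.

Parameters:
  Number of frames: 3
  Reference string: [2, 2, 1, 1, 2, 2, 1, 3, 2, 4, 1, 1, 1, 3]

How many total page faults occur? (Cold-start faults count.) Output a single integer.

Answer: 4

Derivation:
Step 0: ref 2 → FAULT, frames=[2,-,-]
Step 1: ref 2 → HIT, frames=[2,-,-]
Step 2: ref 1 → FAULT, frames=[2,1,-]
Step 3: ref 1 → HIT, frames=[2,1,-]
Step 4: ref 2 → HIT, frames=[2,1,-]
Step 5: ref 2 → HIT, frames=[2,1,-]
Step 6: ref 1 → HIT, frames=[2,1,-]
Step 7: ref 3 → FAULT, frames=[2,1,3]
Step 8: ref 2 → HIT, frames=[2,1,3]
Step 9: ref 4 → FAULT (evict 2), frames=[4,1,3]
Step 10: ref 1 → HIT, frames=[4,1,3]
Step 11: ref 1 → HIT, frames=[4,1,3]
Step 12: ref 1 → HIT, frames=[4,1,3]
Step 13: ref 3 → HIT, frames=[4,1,3]
Total faults: 4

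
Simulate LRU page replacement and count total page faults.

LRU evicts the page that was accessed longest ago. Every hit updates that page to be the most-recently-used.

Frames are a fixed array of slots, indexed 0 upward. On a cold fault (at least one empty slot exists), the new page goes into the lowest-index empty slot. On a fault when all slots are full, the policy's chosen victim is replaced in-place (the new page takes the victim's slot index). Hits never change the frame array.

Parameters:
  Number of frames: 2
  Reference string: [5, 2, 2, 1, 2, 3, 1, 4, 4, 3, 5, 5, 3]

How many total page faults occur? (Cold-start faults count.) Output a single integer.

Answer: 8

Derivation:
Step 0: ref 5 → FAULT, frames=[5,-]
Step 1: ref 2 → FAULT, frames=[5,2]
Step 2: ref 2 → HIT, frames=[5,2]
Step 3: ref 1 → FAULT (evict 5), frames=[1,2]
Step 4: ref 2 → HIT, frames=[1,2]
Step 5: ref 3 → FAULT (evict 1), frames=[3,2]
Step 6: ref 1 → FAULT (evict 2), frames=[3,1]
Step 7: ref 4 → FAULT (evict 3), frames=[4,1]
Step 8: ref 4 → HIT, frames=[4,1]
Step 9: ref 3 → FAULT (evict 1), frames=[4,3]
Step 10: ref 5 → FAULT (evict 4), frames=[5,3]
Step 11: ref 5 → HIT, frames=[5,3]
Step 12: ref 3 → HIT, frames=[5,3]
Total faults: 8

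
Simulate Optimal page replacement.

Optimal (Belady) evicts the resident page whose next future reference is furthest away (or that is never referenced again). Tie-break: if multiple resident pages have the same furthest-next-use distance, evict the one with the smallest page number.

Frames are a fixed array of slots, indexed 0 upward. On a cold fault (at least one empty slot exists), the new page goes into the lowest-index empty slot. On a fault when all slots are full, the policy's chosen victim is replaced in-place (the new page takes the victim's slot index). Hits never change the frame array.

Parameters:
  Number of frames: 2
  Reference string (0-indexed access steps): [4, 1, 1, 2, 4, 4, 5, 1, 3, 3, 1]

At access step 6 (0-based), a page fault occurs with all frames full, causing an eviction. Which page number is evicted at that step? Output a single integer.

Answer: 2

Derivation:
Step 0: ref 4 -> FAULT, frames=[4,-]
Step 1: ref 1 -> FAULT, frames=[4,1]
Step 2: ref 1 -> HIT, frames=[4,1]
Step 3: ref 2 -> FAULT, evict 1, frames=[4,2]
Step 4: ref 4 -> HIT, frames=[4,2]
Step 5: ref 4 -> HIT, frames=[4,2]
Step 6: ref 5 -> FAULT, evict 2, frames=[4,5]
At step 6: evicted page 2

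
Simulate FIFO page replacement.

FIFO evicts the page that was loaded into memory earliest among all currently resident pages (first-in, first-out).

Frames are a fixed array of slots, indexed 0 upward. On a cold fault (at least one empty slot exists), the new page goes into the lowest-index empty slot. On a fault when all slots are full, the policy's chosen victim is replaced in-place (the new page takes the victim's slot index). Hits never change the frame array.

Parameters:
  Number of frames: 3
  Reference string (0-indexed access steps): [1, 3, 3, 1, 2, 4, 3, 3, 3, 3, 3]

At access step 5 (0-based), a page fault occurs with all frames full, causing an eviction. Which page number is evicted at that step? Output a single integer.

Step 0: ref 1 -> FAULT, frames=[1,-,-]
Step 1: ref 3 -> FAULT, frames=[1,3,-]
Step 2: ref 3 -> HIT, frames=[1,3,-]
Step 3: ref 1 -> HIT, frames=[1,3,-]
Step 4: ref 2 -> FAULT, frames=[1,3,2]
Step 5: ref 4 -> FAULT, evict 1, frames=[4,3,2]
At step 5: evicted page 1

Answer: 1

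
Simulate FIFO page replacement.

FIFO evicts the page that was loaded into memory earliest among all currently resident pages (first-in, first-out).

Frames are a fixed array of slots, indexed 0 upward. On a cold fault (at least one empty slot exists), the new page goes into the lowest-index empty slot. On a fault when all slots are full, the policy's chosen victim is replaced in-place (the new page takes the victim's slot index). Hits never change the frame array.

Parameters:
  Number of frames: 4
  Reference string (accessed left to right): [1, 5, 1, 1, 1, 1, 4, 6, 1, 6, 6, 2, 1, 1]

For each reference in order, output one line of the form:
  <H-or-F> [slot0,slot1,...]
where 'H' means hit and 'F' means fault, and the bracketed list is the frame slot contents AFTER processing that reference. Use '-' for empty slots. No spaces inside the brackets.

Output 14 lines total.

F [1,-,-,-]
F [1,5,-,-]
H [1,5,-,-]
H [1,5,-,-]
H [1,5,-,-]
H [1,5,-,-]
F [1,5,4,-]
F [1,5,4,6]
H [1,5,4,6]
H [1,5,4,6]
H [1,5,4,6]
F [2,5,4,6]
F [2,1,4,6]
H [2,1,4,6]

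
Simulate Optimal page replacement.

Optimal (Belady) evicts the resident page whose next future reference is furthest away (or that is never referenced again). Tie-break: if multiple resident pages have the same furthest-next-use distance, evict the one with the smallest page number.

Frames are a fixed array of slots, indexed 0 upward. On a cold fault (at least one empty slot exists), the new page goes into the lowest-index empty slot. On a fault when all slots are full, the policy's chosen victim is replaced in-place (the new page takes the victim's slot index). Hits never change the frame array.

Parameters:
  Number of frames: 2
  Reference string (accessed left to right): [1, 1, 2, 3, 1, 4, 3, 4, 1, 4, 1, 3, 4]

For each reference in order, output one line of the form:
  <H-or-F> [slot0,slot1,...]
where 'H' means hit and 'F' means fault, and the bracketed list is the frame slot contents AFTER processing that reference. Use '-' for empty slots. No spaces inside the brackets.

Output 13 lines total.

F [1,-]
H [1,-]
F [1,2]
F [1,3]
H [1,3]
F [4,3]
H [4,3]
H [4,3]
F [4,1]
H [4,1]
H [4,1]
F [4,3]
H [4,3]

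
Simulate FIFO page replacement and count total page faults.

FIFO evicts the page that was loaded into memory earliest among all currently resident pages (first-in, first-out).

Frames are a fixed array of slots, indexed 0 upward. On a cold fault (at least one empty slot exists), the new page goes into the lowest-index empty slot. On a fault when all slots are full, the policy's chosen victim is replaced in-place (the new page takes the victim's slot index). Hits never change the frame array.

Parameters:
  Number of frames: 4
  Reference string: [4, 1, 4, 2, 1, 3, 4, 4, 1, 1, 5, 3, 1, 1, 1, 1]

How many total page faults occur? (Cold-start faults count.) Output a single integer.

Answer: 5

Derivation:
Step 0: ref 4 → FAULT, frames=[4,-,-,-]
Step 1: ref 1 → FAULT, frames=[4,1,-,-]
Step 2: ref 4 → HIT, frames=[4,1,-,-]
Step 3: ref 2 → FAULT, frames=[4,1,2,-]
Step 4: ref 1 → HIT, frames=[4,1,2,-]
Step 5: ref 3 → FAULT, frames=[4,1,2,3]
Step 6: ref 4 → HIT, frames=[4,1,2,3]
Step 7: ref 4 → HIT, frames=[4,1,2,3]
Step 8: ref 1 → HIT, frames=[4,1,2,3]
Step 9: ref 1 → HIT, frames=[4,1,2,3]
Step 10: ref 5 → FAULT (evict 4), frames=[5,1,2,3]
Step 11: ref 3 → HIT, frames=[5,1,2,3]
Step 12: ref 1 → HIT, frames=[5,1,2,3]
Step 13: ref 1 → HIT, frames=[5,1,2,3]
Step 14: ref 1 → HIT, frames=[5,1,2,3]
Step 15: ref 1 → HIT, frames=[5,1,2,3]
Total faults: 5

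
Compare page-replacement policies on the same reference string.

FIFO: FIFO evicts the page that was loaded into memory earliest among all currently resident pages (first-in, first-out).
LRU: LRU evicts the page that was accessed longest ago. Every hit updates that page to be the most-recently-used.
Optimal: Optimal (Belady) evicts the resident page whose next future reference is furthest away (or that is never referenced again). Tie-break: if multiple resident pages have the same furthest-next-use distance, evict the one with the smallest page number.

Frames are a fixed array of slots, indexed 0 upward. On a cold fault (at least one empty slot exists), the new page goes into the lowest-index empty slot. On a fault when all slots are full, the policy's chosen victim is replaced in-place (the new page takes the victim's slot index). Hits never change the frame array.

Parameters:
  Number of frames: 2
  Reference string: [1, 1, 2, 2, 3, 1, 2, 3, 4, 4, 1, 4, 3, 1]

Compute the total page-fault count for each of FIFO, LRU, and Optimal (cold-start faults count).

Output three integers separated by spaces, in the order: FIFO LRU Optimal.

Answer: 9 10 7

Derivation:
--- FIFO ---
  step 0: ref 1 -> FAULT, frames=[1,-] (faults so far: 1)
  step 1: ref 1 -> HIT, frames=[1,-] (faults so far: 1)
  step 2: ref 2 -> FAULT, frames=[1,2] (faults so far: 2)
  step 3: ref 2 -> HIT, frames=[1,2] (faults so far: 2)
  step 4: ref 3 -> FAULT, evict 1, frames=[3,2] (faults so far: 3)
  step 5: ref 1 -> FAULT, evict 2, frames=[3,1] (faults so far: 4)
  step 6: ref 2 -> FAULT, evict 3, frames=[2,1] (faults so far: 5)
  step 7: ref 3 -> FAULT, evict 1, frames=[2,3] (faults so far: 6)
  step 8: ref 4 -> FAULT, evict 2, frames=[4,3] (faults so far: 7)
  step 9: ref 4 -> HIT, frames=[4,3] (faults so far: 7)
  step 10: ref 1 -> FAULT, evict 3, frames=[4,1] (faults so far: 8)
  step 11: ref 4 -> HIT, frames=[4,1] (faults so far: 8)
  step 12: ref 3 -> FAULT, evict 4, frames=[3,1] (faults so far: 9)
  step 13: ref 1 -> HIT, frames=[3,1] (faults so far: 9)
  FIFO total faults: 9
--- LRU ---
  step 0: ref 1 -> FAULT, frames=[1,-] (faults so far: 1)
  step 1: ref 1 -> HIT, frames=[1,-] (faults so far: 1)
  step 2: ref 2 -> FAULT, frames=[1,2] (faults so far: 2)
  step 3: ref 2 -> HIT, frames=[1,2] (faults so far: 2)
  step 4: ref 3 -> FAULT, evict 1, frames=[3,2] (faults so far: 3)
  step 5: ref 1 -> FAULT, evict 2, frames=[3,1] (faults so far: 4)
  step 6: ref 2 -> FAULT, evict 3, frames=[2,1] (faults so far: 5)
  step 7: ref 3 -> FAULT, evict 1, frames=[2,3] (faults so far: 6)
  step 8: ref 4 -> FAULT, evict 2, frames=[4,3] (faults so far: 7)
  step 9: ref 4 -> HIT, frames=[4,3] (faults so far: 7)
  step 10: ref 1 -> FAULT, evict 3, frames=[4,1] (faults so far: 8)
  step 11: ref 4 -> HIT, frames=[4,1] (faults so far: 8)
  step 12: ref 3 -> FAULT, evict 1, frames=[4,3] (faults so far: 9)
  step 13: ref 1 -> FAULT, evict 4, frames=[1,3] (faults so far: 10)
  LRU total faults: 10
--- Optimal ---
  step 0: ref 1 -> FAULT, frames=[1,-] (faults so far: 1)
  step 1: ref 1 -> HIT, frames=[1,-] (faults so far: 1)
  step 2: ref 2 -> FAULT, frames=[1,2] (faults so far: 2)
  step 3: ref 2 -> HIT, frames=[1,2] (faults so far: 2)
  step 4: ref 3 -> FAULT, evict 2, frames=[1,3] (faults so far: 3)
  step 5: ref 1 -> HIT, frames=[1,3] (faults so far: 3)
  step 6: ref 2 -> FAULT, evict 1, frames=[2,3] (faults so far: 4)
  step 7: ref 3 -> HIT, frames=[2,3] (faults so far: 4)
  step 8: ref 4 -> FAULT, evict 2, frames=[4,3] (faults so far: 5)
  step 9: ref 4 -> HIT, frames=[4,3] (faults so far: 5)
  step 10: ref 1 -> FAULT, evict 3, frames=[4,1] (faults so far: 6)
  step 11: ref 4 -> HIT, frames=[4,1] (faults so far: 6)
  step 12: ref 3 -> FAULT, evict 4, frames=[3,1] (faults so far: 7)
  step 13: ref 1 -> HIT, frames=[3,1] (faults so far: 7)
  Optimal total faults: 7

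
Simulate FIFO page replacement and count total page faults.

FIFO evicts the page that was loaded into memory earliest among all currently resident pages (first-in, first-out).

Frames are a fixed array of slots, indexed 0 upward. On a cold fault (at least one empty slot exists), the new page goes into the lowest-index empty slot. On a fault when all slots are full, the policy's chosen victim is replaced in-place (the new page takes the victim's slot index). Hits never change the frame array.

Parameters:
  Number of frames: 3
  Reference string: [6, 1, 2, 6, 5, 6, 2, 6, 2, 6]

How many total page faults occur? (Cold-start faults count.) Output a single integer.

Answer: 5

Derivation:
Step 0: ref 6 → FAULT, frames=[6,-,-]
Step 1: ref 1 → FAULT, frames=[6,1,-]
Step 2: ref 2 → FAULT, frames=[6,1,2]
Step 3: ref 6 → HIT, frames=[6,1,2]
Step 4: ref 5 → FAULT (evict 6), frames=[5,1,2]
Step 5: ref 6 → FAULT (evict 1), frames=[5,6,2]
Step 6: ref 2 → HIT, frames=[5,6,2]
Step 7: ref 6 → HIT, frames=[5,6,2]
Step 8: ref 2 → HIT, frames=[5,6,2]
Step 9: ref 6 → HIT, frames=[5,6,2]
Total faults: 5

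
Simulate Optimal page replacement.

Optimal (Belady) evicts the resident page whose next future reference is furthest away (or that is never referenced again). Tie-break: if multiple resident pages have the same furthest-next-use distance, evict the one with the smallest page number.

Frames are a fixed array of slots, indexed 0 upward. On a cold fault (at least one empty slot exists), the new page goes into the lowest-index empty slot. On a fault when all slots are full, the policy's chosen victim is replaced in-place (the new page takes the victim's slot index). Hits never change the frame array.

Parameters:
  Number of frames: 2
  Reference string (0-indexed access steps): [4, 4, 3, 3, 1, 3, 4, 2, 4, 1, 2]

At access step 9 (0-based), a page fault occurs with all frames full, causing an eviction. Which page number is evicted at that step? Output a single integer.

Step 0: ref 4 -> FAULT, frames=[4,-]
Step 1: ref 4 -> HIT, frames=[4,-]
Step 2: ref 3 -> FAULT, frames=[4,3]
Step 3: ref 3 -> HIT, frames=[4,3]
Step 4: ref 1 -> FAULT, evict 4, frames=[1,3]
Step 5: ref 3 -> HIT, frames=[1,3]
Step 6: ref 4 -> FAULT, evict 3, frames=[1,4]
Step 7: ref 2 -> FAULT, evict 1, frames=[2,4]
Step 8: ref 4 -> HIT, frames=[2,4]
Step 9: ref 1 -> FAULT, evict 4, frames=[2,1]
At step 9: evicted page 4

Answer: 4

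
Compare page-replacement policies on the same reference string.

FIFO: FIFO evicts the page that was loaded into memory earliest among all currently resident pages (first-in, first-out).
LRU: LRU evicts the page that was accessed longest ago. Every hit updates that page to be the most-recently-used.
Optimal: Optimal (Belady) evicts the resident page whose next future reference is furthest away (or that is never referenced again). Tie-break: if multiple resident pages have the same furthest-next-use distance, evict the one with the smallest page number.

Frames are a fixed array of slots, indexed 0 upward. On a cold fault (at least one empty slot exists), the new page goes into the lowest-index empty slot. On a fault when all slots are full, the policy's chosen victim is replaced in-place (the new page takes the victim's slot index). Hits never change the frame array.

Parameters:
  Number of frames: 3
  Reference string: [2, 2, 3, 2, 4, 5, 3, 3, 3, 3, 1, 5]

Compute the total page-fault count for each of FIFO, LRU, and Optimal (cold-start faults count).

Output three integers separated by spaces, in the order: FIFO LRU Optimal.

--- FIFO ---
  step 0: ref 2 -> FAULT, frames=[2,-,-] (faults so far: 1)
  step 1: ref 2 -> HIT, frames=[2,-,-] (faults so far: 1)
  step 2: ref 3 -> FAULT, frames=[2,3,-] (faults so far: 2)
  step 3: ref 2 -> HIT, frames=[2,3,-] (faults so far: 2)
  step 4: ref 4 -> FAULT, frames=[2,3,4] (faults so far: 3)
  step 5: ref 5 -> FAULT, evict 2, frames=[5,3,4] (faults so far: 4)
  step 6: ref 3 -> HIT, frames=[5,3,4] (faults so far: 4)
  step 7: ref 3 -> HIT, frames=[5,3,4] (faults so far: 4)
  step 8: ref 3 -> HIT, frames=[5,3,4] (faults so far: 4)
  step 9: ref 3 -> HIT, frames=[5,3,4] (faults so far: 4)
  step 10: ref 1 -> FAULT, evict 3, frames=[5,1,4] (faults so far: 5)
  step 11: ref 5 -> HIT, frames=[5,1,4] (faults so far: 5)
  FIFO total faults: 5
--- LRU ---
  step 0: ref 2 -> FAULT, frames=[2,-,-] (faults so far: 1)
  step 1: ref 2 -> HIT, frames=[2,-,-] (faults so far: 1)
  step 2: ref 3 -> FAULT, frames=[2,3,-] (faults so far: 2)
  step 3: ref 2 -> HIT, frames=[2,3,-] (faults so far: 2)
  step 4: ref 4 -> FAULT, frames=[2,3,4] (faults so far: 3)
  step 5: ref 5 -> FAULT, evict 3, frames=[2,5,4] (faults so far: 4)
  step 6: ref 3 -> FAULT, evict 2, frames=[3,5,4] (faults so far: 5)
  step 7: ref 3 -> HIT, frames=[3,5,4] (faults so far: 5)
  step 8: ref 3 -> HIT, frames=[3,5,4] (faults so far: 5)
  step 9: ref 3 -> HIT, frames=[3,5,4] (faults so far: 5)
  step 10: ref 1 -> FAULT, evict 4, frames=[3,5,1] (faults so far: 6)
  step 11: ref 5 -> HIT, frames=[3,5,1] (faults so far: 6)
  LRU total faults: 6
--- Optimal ---
  step 0: ref 2 -> FAULT, frames=[2,-,-] (faults so far: 1)
  step 1: ref 2 -> HIT, frames=[2,-,-] (faults so far: 1)
  step 2: ref 3 -> FAULT, frames=[2,3,-] (faults so far: 2)
  step 3: ref 2 -> HIT, frames=[2,3,-] (faults so far: 2)
  step 4: ref 4 -> FAULT, frames=[2,3,4] (faults so far: 3)
  step 5: ref 5 -> FAULT, evict 2, frames=[5,3,4] (faults so far: 4)
  step 6: ref 3 -> HIT, frames=[5,3,4] (faults so far: 4)
  step 7: ref 3 -> HIT, frames=[5,3,4] (faults so far: 4)
  step 8: ref 3 -> HIT, frames=[5,3,4] (faults so far: 4)
  step 9: ref 3 -> HIT, frames=[5,3,4] (faults so far: 4)
  step 10: ref 1 -> FAULT, evict 3, frames=[5,1,4] (faults so far: 5)
  step 11: ref 5 -> HIT, frames=[5,1,4] (faults so far: 5)
  Optimal total faults: 5

Answer: 5 6 5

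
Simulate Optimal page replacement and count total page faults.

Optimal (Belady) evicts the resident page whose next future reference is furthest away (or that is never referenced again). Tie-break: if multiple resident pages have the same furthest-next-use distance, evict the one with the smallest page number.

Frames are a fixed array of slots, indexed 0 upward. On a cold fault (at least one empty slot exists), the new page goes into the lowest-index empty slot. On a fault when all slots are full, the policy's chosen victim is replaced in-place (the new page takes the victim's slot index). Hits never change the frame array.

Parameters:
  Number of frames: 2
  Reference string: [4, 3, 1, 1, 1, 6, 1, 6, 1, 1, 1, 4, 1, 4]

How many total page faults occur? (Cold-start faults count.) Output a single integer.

Answer: 5

Derivation:
Step 0: ref 4 → FAULT, frames=[4,-]
Step 1: ref 3 → FAULT, frames=[4,3]
Step 2: ref 1 → FAULT (evict 3), frames=[4,1]
Step 3: ref 1 → HIT, frames=[4,1]
Step 4: ref 1 → HIT, frames=[4,1]
Step 5: ref 6 → FAULT (evict 4), frames=[6,1]
Step 6: ref 1 → HIT, frames=[6,1]
Step 7: ref 6 → HIT, frames=[6,1]
Step 8: ref 1 → HIT, frames=[6,1]
Step 9: ref 1 → HIT, frames=[6,1]
Step 10: ref 1 → HIT, frames=[6,1]
Step 11: ref 4 → FAULT (evict 6), frames=[4,1]
Step 12: ref 1 → HIT, frames=[4,1]
Step 13: ref 4 → HIT, frames=[4,1]
Total faults: 5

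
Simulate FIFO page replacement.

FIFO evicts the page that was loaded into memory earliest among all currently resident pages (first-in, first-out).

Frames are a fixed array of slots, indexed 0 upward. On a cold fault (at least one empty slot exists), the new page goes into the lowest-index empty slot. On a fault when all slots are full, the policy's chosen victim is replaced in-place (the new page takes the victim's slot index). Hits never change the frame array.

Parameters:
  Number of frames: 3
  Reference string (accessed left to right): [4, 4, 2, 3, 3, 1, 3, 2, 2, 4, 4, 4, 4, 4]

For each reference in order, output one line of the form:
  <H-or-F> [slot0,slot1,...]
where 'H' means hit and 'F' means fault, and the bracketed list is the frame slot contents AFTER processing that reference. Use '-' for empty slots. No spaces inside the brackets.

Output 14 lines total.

F [4,-,-]
H [4,-,-]
F [4,2,-]
F [4,2,3]
H [4,2,3]
F [1,2,3]
H [1,2,3]
H [1,2,3]
H [1,2,3]
F [1,4,3]
H [1,4,3]
H [1,4,3]
H [1,4,3]
H [1,4,3]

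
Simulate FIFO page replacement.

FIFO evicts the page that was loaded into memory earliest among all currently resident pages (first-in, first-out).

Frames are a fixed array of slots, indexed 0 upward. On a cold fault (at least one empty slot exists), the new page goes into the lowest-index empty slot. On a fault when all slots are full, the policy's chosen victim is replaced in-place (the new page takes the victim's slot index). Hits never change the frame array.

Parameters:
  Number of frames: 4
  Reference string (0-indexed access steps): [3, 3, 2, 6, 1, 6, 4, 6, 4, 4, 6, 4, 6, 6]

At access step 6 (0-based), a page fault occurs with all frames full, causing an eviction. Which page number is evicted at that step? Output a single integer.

Answer: 3

Derivation:
Step 0: ref 3 -> FAULT, frames=[3,-,-,-]
Step 1: ref 3 -> HIT, frames=[3,-,-,-]
Step 2: ref 2 -> FAULT, frames=[3,2,-,-]
Step 3: ref 6 -> FAULT, frames=[3,2,6,-]
Step 4: ref 1 -> FAULT, frames=[3,2,6,1]
Step 5: ref 6 -> HIT, frames=[3,2,6,1]
Step 6: ref 4 -> FAULT, evict 3, frames=[4,2,6,1]
At step 6: evicted page 3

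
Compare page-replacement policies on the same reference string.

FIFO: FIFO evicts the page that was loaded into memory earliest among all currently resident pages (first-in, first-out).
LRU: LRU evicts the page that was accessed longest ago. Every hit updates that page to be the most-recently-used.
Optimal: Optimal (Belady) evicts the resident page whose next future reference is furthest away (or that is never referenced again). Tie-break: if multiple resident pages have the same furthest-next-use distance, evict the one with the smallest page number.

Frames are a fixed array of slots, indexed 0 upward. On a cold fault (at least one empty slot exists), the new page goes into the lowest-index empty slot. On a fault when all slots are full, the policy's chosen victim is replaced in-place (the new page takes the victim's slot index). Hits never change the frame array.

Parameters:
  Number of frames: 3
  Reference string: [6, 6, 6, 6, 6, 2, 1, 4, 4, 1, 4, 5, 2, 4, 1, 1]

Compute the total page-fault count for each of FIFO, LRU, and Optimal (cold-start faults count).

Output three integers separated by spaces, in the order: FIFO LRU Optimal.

Answer: 7 7 6

Derivation:
--- FIFO ---
  step 0: ref 6 -> FAULT, frames=[6,-,-] (faults so far: 1)
  step 1: ref 6 -> HIT, frames=[6,-,-] (faults so far: 1)
  step 2: ref 6 -> HIT, frames=[6,-,-] (faults so far: 1)
  step 3: ref 6 -> HIT, frames=[6,-,-] (faults so far: 1)
  step 4: ref 6 -> HIT, frames=[6,-,-] (faults so far: 1)
  step 5: ref 2 -> FAULT, frames=[6,2,-] (faults so far: 2)
  step 6: ref 1 -> FAULT, frames=[6,2,1] (faults so far: 3)
  step 7: ref 4 -> FAULT, evict 6, frames=[4,2,1] (faults so far: 4)
  step 8: ref 4 -> HIT, frames=[4,2,1] (faults so far: 4)
  step 9: ref 1 -> HIT, frames=[4,2,1] (faults so far: 4)
  step 10: ref 4 -> HIT, frames=[4,2,1] (faults so far: 4)
  step 11: ref 5 -> FAULT, evict 2, frames=[4,5,1] (faults so far: 5)
  step 12: ref 2 -> FAULT, evict 1, frames=[4,5,2] (faults so far: 6)
  step 13: ref 4 -> HIT, frames=[4,5,2] (faults so far: 6)
  step 14: ref 1 -> FAULT, evict 4, frames=[1,5,2] (faults so far: 7)
  step 15: ref 1 -> HIT, frames=[1,5,2] (faults so far: 7)
  FIFO total faults: 7
--- LRU ---
  step 0: ref 6 -> FAULT, frames=[6,-,-] (faults so far: 1)
  step 1: ref 6 -> HIT, frames=[6,-,-] (faults so far: 1)
  step 2: ref 6 -> HIT, frames=[6,-,-] (faults so far: 1)
  step 3: ref 6 -> HIT, frames=[6,-,-] (faults so far: 1)
  step 4: ref 6 -> HIT, frames=[6,-,-] (faults so far: 1)
  step 5: ref 2 -> FAULT, frames=[6,2,-] (faults so far: 2)
  step 6: ref 1 -> FAULT, frames=[6,2,1] (faults so far: 3)
  step 7: ref 4 -> FAULT, evict 6, frames=[4,2,1] (faults so far: 4)
  step 8: ref 4 -> HIT, frames=[4,2,1] (faults so far: 4)
  step 9: ref 1 -> HIT, frames=[4,2,1] (faults so far: 4)
  step 10: ref 4 -> HIT, frames=[4,2,1] (faults so far: 4)
  step 11: ref 5 -> FAULT, evict 2, frames=[4,5,1] (faults so far: 5)
  step 12: ref 2 -> FAULT, evict 1, frames=[4,5,2] (faults so far: 6)
  step 13: ref 4 -> HIT, frames=[4,5,2] (faults so far: 6)
  step 14: ref 1 -> FAULT, evict 5, frames=[4,1,2] (faults so far: 7)
  step 15: ref 1 -> HIT, frames=[4,1,2] (faults so far: 7)
  LRU total faults: 7
--- Optimal ---
  step 0: ref 6 -> FAULT, frames=[6,-,-] (faults so far: 1)
  step 1: ref 6 -> HIT, frames=[6,-,-] (faults so far: 1)
  step 2: ref 6 -> HIT, frames=[6,-,-] (faults so far: 1)
  step 3: ref 6 -> HIT, frames=[6,-,-] (faults so far: 1)
  step 4: ref 6 -> HIT, frames=[6,-,-] (faults so far: 1)
  step 5: ref 2 -> FAULT, frames=[6,2,-] (faults so far: 2)
  step 6: ref 1 -> FAULT, frames=[6,2,1] (faults so far: 3)
  step 7: ref 4 -> FAULT, evict 6, frames=[4,2,1] (faults so far: 4)
  step 8: ref 4 -> HIT, frames=[4,2,1] (faults so far: 4)
  step 9: ref 1 -> HIT, frames=[4,2,1] (faults so far: 4)
  step 10: ref 4 -> HIT, frames=[4,2,1] (faults so far: 4)
  step 11: ref 5 -> FAULT, evict 1, frames=[4,2,5] (faults so far: 5)
  step 12: ref 2 -> HIT, frames=[4,2,5] (faults so far: 5)
  step 13: ref 4 -> HIT, frames=[4,2,5] (faults so far: 5)
  step 14: ref 1 -> FAULT, evict 2, frames=[4,1,5] (faults so far: 6)
  step 15: ref 1 -> HIT, frames=[4,1,5] (faults so far: 6)
  Optimal total faults: 6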